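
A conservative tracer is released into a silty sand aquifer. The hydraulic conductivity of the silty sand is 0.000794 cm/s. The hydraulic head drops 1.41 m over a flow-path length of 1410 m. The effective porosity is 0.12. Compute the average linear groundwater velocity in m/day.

Convert K: 0.000794 cm/s × 864 = 0.6860 m/day.
Hydraulic gradient i = Δh / L = 1.41 / 1410 = 0.001000.
Darcy flux q = K · i = 0.6860 × 0.001000 = 0.0006860 m/day.
Seepage velocity v = q / n_e = 0.0006860 / 0.12 = 0.005717 m/day.

0.00572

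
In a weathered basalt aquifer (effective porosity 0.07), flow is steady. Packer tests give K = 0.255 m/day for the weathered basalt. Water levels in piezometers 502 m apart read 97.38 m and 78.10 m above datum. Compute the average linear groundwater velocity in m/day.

Hydraulic gradient i = (97.38 − 78.10) / 502 = 19.28 / 502 = 0.03841.
Darcy flux q = K · i = 0.2550 × 0.03841 = 0.009794 m/day.
Seepage velocity v = q / n_e = 0.009794 / 0.07 = 0.1399 m/day.

0.140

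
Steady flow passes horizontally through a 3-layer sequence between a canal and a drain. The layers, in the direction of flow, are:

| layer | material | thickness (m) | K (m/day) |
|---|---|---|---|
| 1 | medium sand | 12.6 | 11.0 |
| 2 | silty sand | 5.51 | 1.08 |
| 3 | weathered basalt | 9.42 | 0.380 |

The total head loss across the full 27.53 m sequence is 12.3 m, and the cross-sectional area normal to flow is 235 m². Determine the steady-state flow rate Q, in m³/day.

93.1

Flow is perpendicular to layering, so the layers act in series and the equivalent K is the thickness-weighted harmonic mean.
Total thickness L = 12.6 + 5.51 + 9.42 = 27.53 m.
Σ(b_i/K_i) = 12.6/11.0 + 5.51/1.08 + 9.42/0.380 = 31.04 d.
K_eq = L / Σ(b_i/K_i) = 27.53 / 31.04 = 0.8870 m/day.
Q = K_eq · A · (Δh/L) = 0.8870 × 235 × (12.3/27.53) = 93.13 m³/day.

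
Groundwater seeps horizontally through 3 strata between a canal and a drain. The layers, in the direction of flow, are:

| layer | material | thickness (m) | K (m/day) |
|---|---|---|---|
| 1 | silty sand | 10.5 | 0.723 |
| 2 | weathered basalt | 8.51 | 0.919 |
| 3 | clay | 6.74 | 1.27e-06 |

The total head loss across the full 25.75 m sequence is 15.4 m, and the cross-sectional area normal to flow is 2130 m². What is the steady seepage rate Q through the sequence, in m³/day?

Flow is perpendicular to layering, so the layers act in series and the equivalent K is the thickness-weighted harmonic mean.
Total thickness L = 10.5 + 8.51 + 6.74 = 25.75 m.
Σ(b_i/K_i) = 10.5/0.723 + 8.51/0.919 + 6.74/1.27e-06 = 5.307e+06 d.
K_eq = L / Σ(b_i/K_i) = 25.75 / 5.307e+06 = 4.852e-06 m/day.
Q = K_eq · A · (Δh/L) = 4.852e-06 × 2130 × (15.4/25.75) = 0.006181 m³/day.

0.00618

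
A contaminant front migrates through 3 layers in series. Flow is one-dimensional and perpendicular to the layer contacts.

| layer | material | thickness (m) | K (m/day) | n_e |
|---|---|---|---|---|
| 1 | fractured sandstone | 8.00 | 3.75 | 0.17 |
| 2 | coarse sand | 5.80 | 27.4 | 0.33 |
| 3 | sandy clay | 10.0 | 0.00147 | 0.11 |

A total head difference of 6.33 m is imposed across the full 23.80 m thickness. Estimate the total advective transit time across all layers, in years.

12.9

With flow normal to the layers, continuity requires the same specific discharge q through every layer.
Σ(b_i/K_i) = 8.00/3.75 + 5.80/27.4 + 10.0/0.00147 = 6805 d.
q = Δh / Σ(b_i/K_i) = 6.33 / 6805 = 0.0009302 m/day.
In each layer the seepage velocity is v_i = q/n_i, so the layer transit time is t_i = b_i·n_i / q:
  layer 1 (fractured sandstone): t_1 = 8.00 × 0.17 / 0.0009302 = 1462 d
  layer 2 (coarse sand): t_2 = 5.80 × 0.33 / 0.0009302 = 2058 d
  layer 3 (sandy clay): t_3 = 10.0 × 0.11 / 0.0009302 = 1183 d
Total t = Σ t_i = 4702 days = 12.87 years.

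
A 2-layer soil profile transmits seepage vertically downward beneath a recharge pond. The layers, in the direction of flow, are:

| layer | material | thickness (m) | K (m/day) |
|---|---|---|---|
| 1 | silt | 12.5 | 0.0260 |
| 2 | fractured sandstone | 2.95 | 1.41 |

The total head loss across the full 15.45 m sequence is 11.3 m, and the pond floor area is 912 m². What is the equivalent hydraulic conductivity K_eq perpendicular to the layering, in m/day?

Flow is perpendicular to layering, so the layers act in series and the equivalent K is the thickness-weighted harmonic mean.
Total thickness L = 12.5 + 2.95 = 15.45 m.
Σ(b_i/K_i) = 12.5/0.0260 + 2.95/1.41 = 482.9 d.
K_eq = L / Σ(b_i/K_i) = 15.45 / 482.9 = 0.03200 m/day.

0.0320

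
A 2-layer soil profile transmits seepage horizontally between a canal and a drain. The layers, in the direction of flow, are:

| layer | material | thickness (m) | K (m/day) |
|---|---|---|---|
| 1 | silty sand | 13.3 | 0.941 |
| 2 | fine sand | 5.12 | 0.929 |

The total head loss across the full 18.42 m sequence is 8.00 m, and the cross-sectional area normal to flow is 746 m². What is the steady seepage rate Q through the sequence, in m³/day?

Flow is perpendicular to layering, so the layers act in series and the equivalent K is the thickness-weighted harmonic mean.
Total thickness L = 13.3 + 5.12 = 18.42 m.
Σ(b_i/K_i) = 13.3/0.941 + 5.12/0.929 = 19.65 d.
K_eq = L / Σ(b_i/K_i) = 18.42 / 19.65 = 0.9376 m/day.
Q = K_eq · A · (Δh/L) = 0.9376 × 746 × (8.00/18.42) = 303.8 m³/day.

304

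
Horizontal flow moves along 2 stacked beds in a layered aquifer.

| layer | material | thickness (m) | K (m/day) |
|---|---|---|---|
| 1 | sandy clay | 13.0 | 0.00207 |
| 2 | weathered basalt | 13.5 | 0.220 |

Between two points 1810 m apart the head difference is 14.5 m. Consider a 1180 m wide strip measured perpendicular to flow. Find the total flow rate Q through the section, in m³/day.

28.3

Flow is parallel to layering, so each bed carries its own Darcy discharge and the transmissivities add.
Σ(K_i·b_i) = 0.00207×13.0 + 0.220×13.5 = 2.997 m²/day.
Hydraulic gradient i = Δh / L = 14.5 / 1810 = 0.008011.
Q = Σ(K_i·b_i) · W · i = 2.997 × 1180 × 0.008011 = 28.33 m³/day.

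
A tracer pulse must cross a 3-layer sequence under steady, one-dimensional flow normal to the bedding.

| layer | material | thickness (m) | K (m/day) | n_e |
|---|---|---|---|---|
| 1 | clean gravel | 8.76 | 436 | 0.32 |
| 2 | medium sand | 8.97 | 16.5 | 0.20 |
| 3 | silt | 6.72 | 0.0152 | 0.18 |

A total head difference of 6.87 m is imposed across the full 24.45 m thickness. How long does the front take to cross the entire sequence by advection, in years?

1.02

With flow normal to the layers, continuity requires the same specific discharge q through every layer.
Σ(b_i/K_i) = 8.76/436 + 8.97/16.5 + 6.72/0.0152 = 442.7 d.
q = Δh / Σ(b_i/K_i) = 6.87 / 442.7 = 0.01552 m/day.
In each layer the seepage velocity is v_i = q/n_i, so the layer transit time is t_i = b_i·n_i / q:
  layer 1 (clean gravel): t_1 = 8.76 × 0.32 / 0.01552 = 180.6 d
  layer 2 (medium sand): t_2 = 8.97 × 0.20 / 0.01552 = 115.6 d
  layer 3 (silt): t_3 = 6.72 × 0.18 / 0.01552 = 77.94 d
Total t = Σ t_i = 374.2 days = 1.024 years.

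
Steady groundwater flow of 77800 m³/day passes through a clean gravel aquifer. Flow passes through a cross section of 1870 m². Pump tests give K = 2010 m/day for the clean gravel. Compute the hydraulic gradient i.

0.0207

From Q = K·A·i, i = Q / (K·A) = 77800 / (2010 × 1870) = 0.02070.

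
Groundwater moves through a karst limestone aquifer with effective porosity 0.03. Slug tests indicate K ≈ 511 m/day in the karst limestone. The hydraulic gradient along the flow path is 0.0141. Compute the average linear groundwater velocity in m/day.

Hydraulic gradient i = 0.0141.
Darcy flux q = K · i = 511.0 × 0.01410 = 7.205 m/day.
Seepage velocity v = q / n_e = 7.205 / 0.03 = 240.2 m/day.

240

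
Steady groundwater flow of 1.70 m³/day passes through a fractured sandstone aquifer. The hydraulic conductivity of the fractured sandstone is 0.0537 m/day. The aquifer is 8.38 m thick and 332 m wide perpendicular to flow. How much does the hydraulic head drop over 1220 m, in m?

13.9

Cross-sectional area A = 332 × 8.38 = 2782 m².
From Q = K·A·i, i = Q / (K·A) = 1.70 / (0.05370 × 2782) = 0.01138.
Head loss Δh = i · L = 0.01138 × 1220 = 13.88 m.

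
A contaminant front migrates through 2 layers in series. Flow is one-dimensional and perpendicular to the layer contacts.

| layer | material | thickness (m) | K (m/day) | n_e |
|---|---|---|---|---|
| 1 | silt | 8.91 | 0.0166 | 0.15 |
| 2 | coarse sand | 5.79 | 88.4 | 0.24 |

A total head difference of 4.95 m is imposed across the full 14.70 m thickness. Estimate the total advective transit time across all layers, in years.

With flow normal to the layers, continuity requires the same specific discharge q through every layer.
Σ(b_i/K_i) = 8.91/0.0166 + 5.79/88.4 = 536.8 d.
q = Δh / Σ(b_i/K_i) = 4.95 / 536.8 = 0.009221 m/day.
In each layer the seepage velocity is v_i = q/n_i, so the layer transit time is t_i = b_i·n_i / q:
  layer 1 (silt): t_1 = 8.91 × 0.15 / 0.009221 = 144.9 d
  layer 2 (coarse sand): t_2 = 5.79 × 0.24 / 0.009221 = 150.7 d
Total t = Σ t_i = 295.6 days = 0.8094 years.

0.809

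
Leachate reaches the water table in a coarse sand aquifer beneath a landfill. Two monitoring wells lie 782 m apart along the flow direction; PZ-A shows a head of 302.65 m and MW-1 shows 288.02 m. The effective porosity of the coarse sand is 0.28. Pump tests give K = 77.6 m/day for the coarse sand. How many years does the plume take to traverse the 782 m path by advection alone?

Hydraulic gradient i = (302.65 − 288.02) / 782 = 14.63 / 782 = 0.01871.
Darcy flux q = K · i = 77.60 × 0.01871 = 1.452 m/day.
Seepage velocity v = q / n_e = 1.452 / 0.28 = 5.185 m/day.
Travel time t = L / v = 782 / 5.185 = 150.8 days = 0.4129 years.

0.413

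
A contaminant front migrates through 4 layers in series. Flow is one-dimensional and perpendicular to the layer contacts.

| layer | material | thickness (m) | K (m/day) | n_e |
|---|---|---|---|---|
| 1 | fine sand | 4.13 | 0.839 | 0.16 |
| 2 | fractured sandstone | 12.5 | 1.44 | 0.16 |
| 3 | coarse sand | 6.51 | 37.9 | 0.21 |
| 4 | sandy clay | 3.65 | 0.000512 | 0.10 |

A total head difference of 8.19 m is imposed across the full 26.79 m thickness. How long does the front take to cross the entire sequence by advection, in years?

With flow normal to the layers, continuity requires the same specific discharge q through every layer.
Σ(b_i/K_i) = 4.13/0.839 + 12.5/1.44 + 6.51/37.9 + 3.65/0.000512 = 7143 d.
q = Δh / Σ(b_i/K_i) = 8.19 / 7143 = 0.001147 m/day.
In each layer the seepage velocity is v_i = q/n_i, so the layer transit time is t_i = b_i·n_i / q:
  layer 1 (fine sand): t_1 = 4.13 × 0.16 / 0.001147 = 576.3 d
  layer 2 (fractured sandstone): t_2 = 12.5 × 0.16 / 0.001147 = 1744 d
  layer 3 (coarse sand): t_3 = 6.51 × 0.21 / 0.001147 = 1192 d
  layer 4 (sandy clay): t_4 = 3.65 × 0.10 / 0.001147 = 318.3 d
Total t = Σ t_i = 3831 days = 10.49 years.

10.5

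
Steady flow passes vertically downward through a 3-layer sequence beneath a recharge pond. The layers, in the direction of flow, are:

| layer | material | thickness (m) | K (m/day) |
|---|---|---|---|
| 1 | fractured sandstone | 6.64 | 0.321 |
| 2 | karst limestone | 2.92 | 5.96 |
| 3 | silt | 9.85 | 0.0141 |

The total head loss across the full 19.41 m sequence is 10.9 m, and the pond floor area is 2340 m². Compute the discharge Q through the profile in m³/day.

Flow is perpendicular to layering, so the layers act in series and the equivalent K is the thickness-weighted harmonic mean.
Total thickness L = 6.64 + 2.92 + 9.85 = 19.41 m.
Σ(b_i/K_i) = 6.64/0.321 + 2.92/5.96 + 9.85/0.0141 = 719.8 d.
K_eq = L / Σ(b_i/K_i) = 19.41 / 719.8 = 0.02697 m/day.
Q = K_eq · A · (Δh/L) = 0.02697 × 2340 × (10.9/19.41) = 35.44 m³/day.

35.4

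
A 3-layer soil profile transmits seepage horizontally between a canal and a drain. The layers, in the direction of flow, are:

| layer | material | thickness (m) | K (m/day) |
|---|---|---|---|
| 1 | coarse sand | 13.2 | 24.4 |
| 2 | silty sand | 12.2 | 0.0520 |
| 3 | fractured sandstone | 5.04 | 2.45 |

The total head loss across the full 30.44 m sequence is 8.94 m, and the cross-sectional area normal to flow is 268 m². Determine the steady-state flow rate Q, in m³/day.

10.1

Flow is perpendicular to layering, so the layers act in series and the equivalent K is the thickness-weighted harmonic mean.
Total thickness L = 13.2 + 12.2 + 5.04 = 30.44 m.
Σ(b_i/K_i) = 13.2/24.4 + 12.2/0.0520 + 5.04/2.45 = 237.2 d.
K_eq = L / Σ(b_i/K_i) = 30.44 / 237.2 = 0.1283 m/day.
Q = K_eq · A · (Δh/L) = 0.1283 × 268 × (8.94/30.44) = 10.10 m³/day.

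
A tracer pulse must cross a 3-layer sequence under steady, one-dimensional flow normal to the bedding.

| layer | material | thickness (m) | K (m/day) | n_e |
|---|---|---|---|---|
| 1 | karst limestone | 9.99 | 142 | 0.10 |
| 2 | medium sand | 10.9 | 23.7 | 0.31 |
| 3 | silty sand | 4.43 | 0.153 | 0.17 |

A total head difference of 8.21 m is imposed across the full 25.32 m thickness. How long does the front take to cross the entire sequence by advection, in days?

With flow normal to the layers, continuity requires the same specific discharge q through every layer.
Σ(b_i/K_i) = 9.99/142 + 10.9/23.7 + 4.43/0.153 = 29.48 d.
q = Δh / Σ(b_i/K_i) = 8.21 / 29.48 = 0.2785 m/day.
In each layer the seepage velocity is v_i = q/n_i, so the layer transit time is t_i = b_i·n_i / q:
  layer 1 (karst limestone): t_1 = 9.99 × 0.10 / 0.2785 = 3.588 d
  layer 2 (medium sand): t_2 = 10.9 × 0.31 / 0.2785 = 12.13 d
  layer 3 (silty sand): t_3 = 4.43 × 0.17 / 0.2785 = 2.705 d
Total t = Σ t_i = 18.43 days.

18.4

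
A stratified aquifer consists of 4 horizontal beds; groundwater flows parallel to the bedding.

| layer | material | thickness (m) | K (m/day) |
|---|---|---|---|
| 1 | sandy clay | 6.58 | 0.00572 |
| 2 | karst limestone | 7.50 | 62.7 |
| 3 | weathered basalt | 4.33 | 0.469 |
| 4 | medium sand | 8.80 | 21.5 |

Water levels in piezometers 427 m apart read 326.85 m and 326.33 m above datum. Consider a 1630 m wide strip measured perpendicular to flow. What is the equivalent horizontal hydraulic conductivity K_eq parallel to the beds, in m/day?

Flow is parallel to layering, so each bed carries its own Darcy discharge and the transmissivities add.
Σ(K_i·b_i) = 0.00572×6.58 + 62.7×7.50 + 0.469×4.33 + 21.5×8.80 = 661.5 m²/day.
Total thickness b = 27.21 m, so K_eq = Σ(K_i·b_i)/b = 24.31 m/day.

24.3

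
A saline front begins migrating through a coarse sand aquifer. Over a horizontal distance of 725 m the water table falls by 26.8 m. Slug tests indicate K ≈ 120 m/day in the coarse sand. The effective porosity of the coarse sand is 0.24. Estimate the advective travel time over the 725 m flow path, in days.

Hydraulic gradient i = Δh / L = 26.8 / 725 = 0.03697.
Darcy flux q = K · i = 120.0 × 0.03697 = 4.436 m/day.
Seepage velocity v = q / n_e = 4.436 / 0.24 = 18.48 m/day.
Travel time t = L / v = 725 / 18.48 = 39.23 days.

39.2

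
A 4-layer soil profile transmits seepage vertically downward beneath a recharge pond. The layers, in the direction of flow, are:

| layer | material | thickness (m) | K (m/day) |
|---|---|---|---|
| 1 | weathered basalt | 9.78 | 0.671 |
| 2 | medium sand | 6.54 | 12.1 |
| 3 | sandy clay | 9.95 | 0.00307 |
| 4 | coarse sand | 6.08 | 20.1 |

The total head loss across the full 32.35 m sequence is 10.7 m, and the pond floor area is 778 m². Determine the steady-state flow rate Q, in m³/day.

2.56

Flow is perpendicular to layering, so the layers act in series and the equivalent K is the thickness-weighted harmonic mean.
Total thickness L = 9.78 + 6.54 + 9.95 + 6.08 = 32.35 m.
Σ(b_i/K_i) = 9.78/0.671 + 6.54/12.1 + 9.95/0.00307 + 6.08/20.1 = 3256 d.
K_eq = L / Σ(b_i/K_i) = 32.35 / 3256 = 0.009934 m/day.
Q = K_eq · A · (Δh/L) = 0.009934 × 778 × (10.7/32.35) = 2.556 m³/day.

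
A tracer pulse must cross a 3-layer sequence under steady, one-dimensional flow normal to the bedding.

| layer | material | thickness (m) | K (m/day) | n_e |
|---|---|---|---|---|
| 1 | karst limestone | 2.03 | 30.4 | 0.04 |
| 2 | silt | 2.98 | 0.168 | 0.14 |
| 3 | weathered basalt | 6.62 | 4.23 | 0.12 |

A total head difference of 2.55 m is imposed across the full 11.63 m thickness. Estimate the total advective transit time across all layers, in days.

With flow normal to the layers, continuity requires the same specific discharge q through every layer.
Σ(b_i/K_i) = 2.03/30.4 + 2.98/0.168 + 6.62/4.23 = 19.37 d.
q = Δh / Σ(b_i/K_i) = 2.55 / 19.37 = 0.1316 m/day.
In each layer the seepage velocity is v_i = q/n_i, so the layer transit time is t_i = b_i·n_i / q:
  layer 1 (karst limestone): t_1 = 2.03 × 0.04 / 0.1316 = 0.6168 d
  layer 2 (silt): t_2 = 2.98 × 0.14 / 0.1316 = 3.169 d
  layer 3 (weathered basalt): t_3 = 6.62 × 0.12 / 0.1316 = 6.034 d
Total t = Σ t_i = 9.820 days.

9.82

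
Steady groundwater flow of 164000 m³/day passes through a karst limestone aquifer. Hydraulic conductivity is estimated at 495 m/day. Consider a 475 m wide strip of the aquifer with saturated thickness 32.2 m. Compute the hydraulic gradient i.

0.0217

Cross-sectional area A = 475 × 32.2 = 15295 m².
From Q = K·A·i, i = Q / (K·A) = 164000 / (495.0 × 15295) = 0.02166.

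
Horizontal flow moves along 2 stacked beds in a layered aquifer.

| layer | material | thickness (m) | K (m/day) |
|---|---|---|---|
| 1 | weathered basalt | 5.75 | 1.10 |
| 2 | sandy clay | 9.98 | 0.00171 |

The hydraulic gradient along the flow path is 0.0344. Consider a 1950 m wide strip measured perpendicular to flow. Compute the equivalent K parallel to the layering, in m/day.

0.403

Flow is parallel to layering, so each bed carries its own Darcy discharge and the transmissivities add.
Σ(K_i·b_i) = 1.10×5.75 + 0.00171×9.98 = 6.342 m²/day.
Total thickness b = 15.73 m, so K_eq = Σ(K_i·b_i)/b = 0.4032 m/day.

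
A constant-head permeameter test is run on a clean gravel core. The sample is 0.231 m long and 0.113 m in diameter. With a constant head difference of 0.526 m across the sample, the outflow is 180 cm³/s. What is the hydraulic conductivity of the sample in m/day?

681

Cross-sectional area A = π·(d/2)² = π × (0.113/2)² = 0.01003 m².
Convert discharge: 180 cm³/s = 0.0001800 m³/s.
Darcy's law rearranged: K = Q·L / (A·Δh) = 0.0001800 × 0.231 / (0.01003 × 0.526) = 0.007882 m/s = 681.0 m/day.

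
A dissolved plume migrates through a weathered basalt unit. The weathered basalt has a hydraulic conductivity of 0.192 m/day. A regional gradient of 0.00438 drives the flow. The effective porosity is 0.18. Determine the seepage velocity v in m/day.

0.00467

Hydraulic gradient i = 0.00438.
Darcy flux q = K · i = 0.1920 × 0.004380 = 0.0008410 m/day.
Seepage velocity v = q / n_e = 0.0008410 / 0.18 = 0.004672 m/day.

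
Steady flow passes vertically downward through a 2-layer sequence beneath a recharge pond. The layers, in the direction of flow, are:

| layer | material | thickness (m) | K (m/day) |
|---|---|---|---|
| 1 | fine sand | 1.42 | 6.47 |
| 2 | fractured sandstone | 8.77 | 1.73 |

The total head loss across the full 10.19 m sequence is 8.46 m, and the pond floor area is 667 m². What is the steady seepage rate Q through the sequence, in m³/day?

1070

Flow is perpendicular to layering, so the layers act in series and the equivalent K is the thickness-weighted harmonic mean.
Total thickness L = 1.42 + 8.77 = 10.19 m.
Σ(b_i/K_i) = 1.42/6.47 + 8.77/1.73 = 5.289 d.
K_eq = L / Σ(b_i/K_i) = 10.19 / 5.289 = 1.927 m/day.
Q = K_eq · A · (Δh/L) = 1.927 × 667 × (8.46/10.19) = 1067 m³/day.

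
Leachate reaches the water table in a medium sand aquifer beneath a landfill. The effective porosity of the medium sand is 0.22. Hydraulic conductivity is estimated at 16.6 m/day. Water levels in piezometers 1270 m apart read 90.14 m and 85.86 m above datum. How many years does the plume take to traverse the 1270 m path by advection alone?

13.7

Hydraulic gradient i = (90.14 − 85.86) / 1270 = 4.28 / 1270 = 0.003370.
Darcy flux q = K · i = 16.60 × 0.003370 = 0.05594 m/day.
Seepage velocity v = q / n_e = 0.05594 / 0.22 = 0.2543 m/day.
Travel time t = L / v = 1270 / 0.2543 = 4994 days = 13.67 years.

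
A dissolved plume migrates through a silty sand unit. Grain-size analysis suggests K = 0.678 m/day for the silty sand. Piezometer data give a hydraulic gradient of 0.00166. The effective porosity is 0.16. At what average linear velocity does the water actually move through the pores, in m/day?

Hydraulic gradient i = 0.00166.
Darcy flux q = K · i = 0.6780 × 0.001660 = 0.001125 m/day.
Seepage velocity v = q / n_e = 0.001125 / 0.16 = 0.007034 m/day.

0.00703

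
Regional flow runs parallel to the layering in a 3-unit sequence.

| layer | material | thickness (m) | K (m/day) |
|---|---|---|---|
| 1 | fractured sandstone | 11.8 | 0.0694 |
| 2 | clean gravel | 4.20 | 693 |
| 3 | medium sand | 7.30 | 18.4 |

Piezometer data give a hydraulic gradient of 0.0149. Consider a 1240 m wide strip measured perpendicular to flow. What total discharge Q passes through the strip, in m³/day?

Flow is parallel to layering, so each bed carries its own Darcy discharge and the transmissivities add.
Σ(K_i·b_i) = 0.0694×11.8 + 693×4.20 + 18.4×7.30 = 3046 m²/day.
Hydraulic gradient i = 0.0149.
Q = Σ(K_i·b_i) · W · i = 3046 × 1240 × 0.01490 = 56273 m³/day.

56300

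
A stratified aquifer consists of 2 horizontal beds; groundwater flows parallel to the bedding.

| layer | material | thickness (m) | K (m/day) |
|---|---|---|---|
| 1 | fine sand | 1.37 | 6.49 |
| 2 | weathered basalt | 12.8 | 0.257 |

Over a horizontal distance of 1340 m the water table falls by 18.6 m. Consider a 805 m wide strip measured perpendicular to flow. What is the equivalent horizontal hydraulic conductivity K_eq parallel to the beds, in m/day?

0.860

Flow is parallel to layering, so each bed carries its own Darcy discharge and the transmissivities add.
Σ(K_i·b_i) = 6.49×1.37 + 0.257×12.8 = 12.18 m²/day.
Total thickness b = 14.17 m, so K_eq = Σ(K_i·b_i)/b = 0.8596 m/day.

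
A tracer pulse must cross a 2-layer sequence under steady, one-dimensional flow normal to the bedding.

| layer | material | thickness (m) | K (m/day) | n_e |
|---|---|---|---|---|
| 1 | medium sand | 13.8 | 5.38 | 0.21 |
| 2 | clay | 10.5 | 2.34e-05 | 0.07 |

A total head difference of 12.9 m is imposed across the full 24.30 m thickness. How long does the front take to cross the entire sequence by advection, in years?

346

With flow normal to the layers, continuity requires the same specific discharge q through every layer.
Σ(b_i/K_i) = 13.8/5.38 + 10.5/2.34e-05 = 4.487e+05 d.
q = Δh / Σ(b_i/K_i) = 12.9 / 4.487e+05 = 2.875e-05 m/day.
In each layer the seepage velocity is v_i = q/n_i, so the layer transit time is t_i = b_i·n_i / q:
  layer 1 (medium sand): t_1 = 13.8 × 0.21 / 2.875e-05 = 1.008e+05 d
  layer 2 (clay): t_2 = 10.5 × 0.07 / 2.875e-05 = 25567 d
Total t = Σ t_i = 1.264e+05 days = 346.0 years.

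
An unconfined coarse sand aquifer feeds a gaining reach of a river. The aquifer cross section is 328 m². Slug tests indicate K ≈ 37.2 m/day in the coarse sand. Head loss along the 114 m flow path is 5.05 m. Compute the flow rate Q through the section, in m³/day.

Hydraulic gradient i = Δh / L = 5.05 / 114 = 0.04430.
Darcy's law: Q = K · A · i = 37.20 × 328.0 × 0.04430 = 540.5 m³/day.

541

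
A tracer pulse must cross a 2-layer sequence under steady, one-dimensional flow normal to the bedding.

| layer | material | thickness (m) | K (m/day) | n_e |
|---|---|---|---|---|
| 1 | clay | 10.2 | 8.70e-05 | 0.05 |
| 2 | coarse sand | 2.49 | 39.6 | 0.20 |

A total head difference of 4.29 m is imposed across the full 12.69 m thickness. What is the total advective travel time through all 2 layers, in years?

75.4

With flow normal to the layers, continuity requires the same specific discharge q through every layer.
Σ(b_i/K_i) = 10.2/8.70e-05 + 2.49/39.6 = 1.172e+05 d.
q = Δh / Σ(b_i/K_i) = 4.29 / 1.172e+05 = 3.659e-05 m/day.
In each layer the seepage velocity is v_i = q/n_i, so the layer transit time is t_i = b_i·n_i / q:
  layer 1 (clay): t_1 = 10.2 × 0.05 / 3.659e-05 = 13938 d
  layer 2 (coarse sand): t_2 = 2.49 × 0.20 / 3.659e-05 = 13610 d
Total t = Σ t_i = 27548 days = 75.42 years.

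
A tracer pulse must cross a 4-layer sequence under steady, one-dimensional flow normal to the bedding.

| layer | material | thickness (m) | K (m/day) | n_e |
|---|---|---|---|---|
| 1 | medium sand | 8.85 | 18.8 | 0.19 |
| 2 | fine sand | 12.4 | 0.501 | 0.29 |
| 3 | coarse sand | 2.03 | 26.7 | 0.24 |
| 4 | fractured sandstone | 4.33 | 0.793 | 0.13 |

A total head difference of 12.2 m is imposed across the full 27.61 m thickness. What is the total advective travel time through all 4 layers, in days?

With flow normal to the layers, continuity requires the same specific discharge q through every layer.
Σ(b_i/K_i) = 8.85/18.8 + 12.4/0.501 + 2.03/26.7 + 4.33/0.793 = 30.76 d.
q = Δh / Σ(b_i/K_i) = 12.2 / 30.76 = 0.3967 m/day.
In each layer the seepage velocity is v_i = q/n_i, so the layer transit time is t_i = b_i·n_i / q:
  layer 1 (medium sand): t_1 = 8.85 × 0.19 / 0.3967 = 4.239 d
  layer 2 (fine sand): t_2 = 12.4 × 0.29 / 0.3967 = 9.066 d
  layer 3 (coarse sand): t_3 = 2.03 × 0.24 / 0.3967 = 1.228 d
  layer 4 (fractured sandstone): t_4 = 4.33 × 0.13 / 0.3967 = 1.419 d
Total t = Σ t_i = 15.95 days.

16.0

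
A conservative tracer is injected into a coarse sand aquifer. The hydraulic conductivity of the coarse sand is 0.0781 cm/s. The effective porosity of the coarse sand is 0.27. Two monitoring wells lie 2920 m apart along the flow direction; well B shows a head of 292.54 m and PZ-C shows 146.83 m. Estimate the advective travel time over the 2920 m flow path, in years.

0.641

Convert K: 0.0781 cm/s × 864 = 67.48 m/day.
Hydraulic gradient i = (292.54 − 146.83) / 2920 = 145.71 / 2920 = 0.04990.
Darcy flux q = K · i = 67.48 × 0.04990 = 3.367 m/day.
Seepage velocity v = q / n_e = 3.367 / 0.27 = 12.47 m/day.
Travel time t = L / v = 2920 / 12.47 = 234.1 days = 0.6410 years.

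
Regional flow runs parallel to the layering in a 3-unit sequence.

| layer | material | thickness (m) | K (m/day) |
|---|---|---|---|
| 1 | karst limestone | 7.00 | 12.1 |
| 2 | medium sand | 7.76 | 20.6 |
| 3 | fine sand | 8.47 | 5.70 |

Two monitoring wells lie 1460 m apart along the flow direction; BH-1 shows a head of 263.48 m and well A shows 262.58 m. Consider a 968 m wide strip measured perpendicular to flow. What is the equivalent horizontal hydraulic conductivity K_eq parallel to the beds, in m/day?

Flow is parallel to layering, so each bed carries its own Darcy discharge and the transmissivities add.
Σ(K_i·b_i) = 12.1×7.00 + 20.6×7.76 + 5.70×8.47 = 292.8 m²/day.
Total thickness b = 23.23 m, so K_eq = Σ(K_i·b_i)/b = 12.61 m/day.

12.6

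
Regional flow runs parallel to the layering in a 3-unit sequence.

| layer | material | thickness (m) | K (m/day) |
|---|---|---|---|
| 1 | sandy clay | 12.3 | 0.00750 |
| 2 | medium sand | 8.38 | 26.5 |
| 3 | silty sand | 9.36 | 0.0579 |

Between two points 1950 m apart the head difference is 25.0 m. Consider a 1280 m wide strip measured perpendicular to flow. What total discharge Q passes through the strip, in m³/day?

3650

Flow is parallel to layering, so each bed carries its own Darcy discharge and the transmissivities add.
Σ(K_i·b_i) = 0.00750×12.3 + 26.5×8.38 + 0.0579×9.36 = 222.7 m²/day.
Hydraulic gradient i = Δh / L = 25.0 / 1950 = 0.01282.
Q = Σ(K_i·b_i) · W · i = 222.7 × 1280 × 0.01282 = 3655 m³/day.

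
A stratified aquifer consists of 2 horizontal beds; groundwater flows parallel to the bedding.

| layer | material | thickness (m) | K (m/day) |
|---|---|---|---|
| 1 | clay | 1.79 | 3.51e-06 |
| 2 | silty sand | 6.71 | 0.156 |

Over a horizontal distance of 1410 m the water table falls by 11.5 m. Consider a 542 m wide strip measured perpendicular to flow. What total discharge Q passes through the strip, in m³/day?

4.63

Flow is parallel to layering, so each bed carries its own Darcy discharge and the transmissivities add.
Σ(K_i·b_i) = 3.51e-06×1.79 + 0.156×6.71 = 1.047 m²/day.
Hydraulic gradient i = Δh / L = 11.5 / 1410 = 0.008156.
Q = Σ(K_i·b_i) · W · i = 1.047 × 542 × 0.008156 = 4.627 m³/day.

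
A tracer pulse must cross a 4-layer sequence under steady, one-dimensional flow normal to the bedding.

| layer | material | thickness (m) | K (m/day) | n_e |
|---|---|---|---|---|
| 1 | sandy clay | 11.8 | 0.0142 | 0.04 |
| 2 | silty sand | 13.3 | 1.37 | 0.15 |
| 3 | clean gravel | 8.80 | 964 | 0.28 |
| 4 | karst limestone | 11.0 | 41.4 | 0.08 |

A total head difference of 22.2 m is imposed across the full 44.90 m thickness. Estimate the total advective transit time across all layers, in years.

With flow normal to the layers, continuity requires the same specific discharge q through every layer.
Σ(b_i/K_i) = 11.8/0.0142 + 13.3/1.37 + 8.80/964 + 11.0/41.4 = 841.0 d.
q = Δh / Σ(b_i/K_i) = 22.2 / 841.0 = 0.02640 m/day.
In each layer the seepage velocity is v_i = q/n_i, so the layer transit time is t_i = b_i·n_i / q:
  layer 1 (sandy clay): t_1 = 11.8 × 0.04 / 0.02640 = 17.88 d
  layer 2 (silty sand): t_2 = 13.3 × 0.15 / 0.02640 = 75.57 d
  layer 3 (clean gravel): t_3 = 8.80 × 0.28 / 0.02640 = 93.34 d
  layer 4 (karst limestone): t_4 = 11.0 × 0.08 / 0.02640 = 33.34 d
Total t = Σ t_i = 220.1 days = 0.6027 years.

0.603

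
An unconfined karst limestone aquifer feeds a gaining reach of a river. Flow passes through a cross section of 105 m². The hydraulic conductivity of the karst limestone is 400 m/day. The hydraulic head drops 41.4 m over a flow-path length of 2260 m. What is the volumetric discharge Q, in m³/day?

Hydraulic gradient i = Δh / L = 41.4 / 2260 = 0.01832.
Darcy's law: Q = K · A · i = 400.0 × 105.0 × 0.01832 = 769.4 m³/day.

769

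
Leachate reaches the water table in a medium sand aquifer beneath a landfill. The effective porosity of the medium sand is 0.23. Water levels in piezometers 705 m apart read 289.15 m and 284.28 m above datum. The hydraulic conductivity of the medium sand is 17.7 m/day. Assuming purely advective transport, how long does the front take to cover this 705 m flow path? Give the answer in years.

3.63

Hydraulic gradient i = (289.15 − 284.28) / 705 = 4.87 / 705 = 0.006908.
Darcy flux q = K · i = 17.70 × 0.006908 = 0.1223 m/day.
Seepage velocity v = q / n_e = 0.1223 / 0.23 = 0.5316 m/day.
Travel time t = L / v = 705 / 0.5316 = 1326 days = 3.631 years.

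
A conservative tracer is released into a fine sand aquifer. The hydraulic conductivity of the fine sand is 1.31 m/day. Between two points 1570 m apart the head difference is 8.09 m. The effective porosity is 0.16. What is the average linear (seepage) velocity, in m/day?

Hydraulic gradient i = Δh / L = 8.09 / 1570 = 0.005153.
Darcy flux q = K · i = 1.310 × 0.005153 = 0.006750 m/day.
Seepage velocity v = q / n_e = 0.006750 / 0.16 = 0.04219 m/day.

0.0422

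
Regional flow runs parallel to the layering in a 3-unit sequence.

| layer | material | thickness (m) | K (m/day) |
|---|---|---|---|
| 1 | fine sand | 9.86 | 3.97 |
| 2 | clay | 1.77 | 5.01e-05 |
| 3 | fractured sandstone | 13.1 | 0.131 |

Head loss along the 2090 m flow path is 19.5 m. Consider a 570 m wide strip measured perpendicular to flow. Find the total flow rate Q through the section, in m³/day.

217

Flow is parallel to layering, so each bed carries its own Darcy discharge and the transmissivities add.
Σ(K_i·b_i) = 3.97×9.86 + 5.01e-05×1.77 + 0.131×13.1 = 40.86 m²/day.
Hydraulic gradient i = Δh / L = 19.5 / 2090 = 0.009330.
Q = Σ(K_i·b_i) · W · i = 40.86 × 570 × 0.009330 = 217.3 m³/day.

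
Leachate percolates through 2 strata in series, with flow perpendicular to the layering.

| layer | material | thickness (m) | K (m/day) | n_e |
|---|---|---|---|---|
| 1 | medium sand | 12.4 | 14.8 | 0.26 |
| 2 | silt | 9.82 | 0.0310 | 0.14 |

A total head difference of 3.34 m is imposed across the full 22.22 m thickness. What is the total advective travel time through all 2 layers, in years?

1.20

With flow normal to the layers, continuity requires the same specific discharge q through every layer.
Σ(b_i/K_i) = 12.4/14.8 + 9.82/0.0310 = 317.6 d.
q = Δh / Σ(b_i/K_i) = 3.34 / 317.6 = 0.01052 m/day.
In each layer the seepage velocity is v_i = q/n_i, so the layer transit time is t_i = b_i·n_i / q:
  layer 1 (medium sand): t_1 = 12.4 × 0.26 / 0.01052 = 306.6 d
  layer 2 (silt): t_2 = 9.82 × 0.14 / 0.01052 = 130.7 d
Total t = Σ t_i = 437.3 days = 1.197 years.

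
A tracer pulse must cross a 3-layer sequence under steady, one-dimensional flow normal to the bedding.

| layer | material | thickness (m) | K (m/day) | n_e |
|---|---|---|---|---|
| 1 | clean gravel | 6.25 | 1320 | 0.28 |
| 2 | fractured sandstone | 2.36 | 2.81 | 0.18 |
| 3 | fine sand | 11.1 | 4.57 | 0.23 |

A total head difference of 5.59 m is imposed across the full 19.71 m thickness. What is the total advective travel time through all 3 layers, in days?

2.77

With flow normal to the layers, continuity requires the same specific discharge q through every layer.
Σ(b_i/K_i) = 6.25/1320 + 2.36/2.81 + 11.1/4.57 = 3.273 d.
q = Δh / Σ(b_i/K_i) = 5.59 / 3.273 = 1.708 m/day.
In each layer the seepage velocity is v_i = q/n_i, so the layer transit time is t_i = b_i·n_i / q:
  layer 1 (clean gravel): t_1 = 6.25 × 0.28 / 1.708 = 1.025 d
  layer 2 (fractured sandstone): t_2 = 2.36 × 0.18 / 1.708 = 0.2488 d
  layer 3 (fine sand): t_3 = 11.1 × 0.23 / 1.708 = 1.495 d
Total t = Σ t_i = 2.769 days.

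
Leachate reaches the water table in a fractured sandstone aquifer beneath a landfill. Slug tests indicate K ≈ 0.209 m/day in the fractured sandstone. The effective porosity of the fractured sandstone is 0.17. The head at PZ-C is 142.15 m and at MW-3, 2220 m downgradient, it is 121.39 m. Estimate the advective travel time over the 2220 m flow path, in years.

529

Hydraulic gradient i = (142.15 − 121.39) / 2220 = 20.76 / 2220 = 0.009351.
Darcy flux q = K · i = 0.2090 × 0.009351 = 0.001954 m/day.
Seepage velocity v = q / n_e = 0.001954 / 0.17 = 0.01150 m/day.
Travel time t = L / v = 2220 / 0.01150 = 1.931e+05 days = 528.7 years.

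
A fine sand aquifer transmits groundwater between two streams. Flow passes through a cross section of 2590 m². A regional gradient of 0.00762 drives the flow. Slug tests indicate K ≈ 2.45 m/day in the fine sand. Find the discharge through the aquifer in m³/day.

Hydraulic gradient i = 0.00762.
Darcy's law: Q = K · A · i = 2.450 × 2590 × 0.007620 = 48.35 m³/day.

48.4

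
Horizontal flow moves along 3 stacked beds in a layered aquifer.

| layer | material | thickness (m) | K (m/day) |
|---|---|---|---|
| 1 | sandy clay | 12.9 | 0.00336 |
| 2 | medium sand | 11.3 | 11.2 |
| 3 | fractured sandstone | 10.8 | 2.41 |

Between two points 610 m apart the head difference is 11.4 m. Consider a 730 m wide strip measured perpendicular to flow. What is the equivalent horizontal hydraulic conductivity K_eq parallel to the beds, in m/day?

4.36

Flow is parallel to layering, so each bed carries its own Darcy discharge and the transmissivities add.
Σ(K_i·b_i) = 0.00336×12.9 + 11.2×11.3 + 2.41×10.8 = 152.6 m²/day.
Total thickness b = 35.00 m, so K_eq = Σ(K_i·b_i)/b = 4.361 m/day.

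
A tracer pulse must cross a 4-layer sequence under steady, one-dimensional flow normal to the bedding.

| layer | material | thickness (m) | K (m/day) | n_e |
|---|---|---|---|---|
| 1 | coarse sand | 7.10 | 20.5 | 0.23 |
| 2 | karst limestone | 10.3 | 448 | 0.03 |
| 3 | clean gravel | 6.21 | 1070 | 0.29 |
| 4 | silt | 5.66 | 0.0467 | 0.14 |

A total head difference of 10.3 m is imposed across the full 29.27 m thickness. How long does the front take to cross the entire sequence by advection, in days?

53.5

With flow normal to the layers, continuity requires the same specific discharge q through every layer.
Σ(b_i/K_i) = 7.10/20.5 + 10.3/448 + 6.21/1070 + 5.66/0.0467 = 121.6 d.
q = Δh / Σ(b_i/K_i) = 10.3 / 121.6 = 0.08472 m/day.
In each layer the seepage velocity is v_i = q/n_i, so the layer transit time is t_i = b_i·n_i / q:
  layer 1 (coarse sand): t_1 = 7.10 × 0.23 / 0.08472 = 19.27 d
  layer 2 (karst limestone): t_2 = 10.3 × 0.03 / 0.08472 = 3.647 d
  layer 3 (clean gravel): t_3 = 6.21 × 0.29 / 0.08472 = 21.26 d
  layer 4 (silt): t_4 = 5.66 × 0.14 / 0.08472 = 9.353 d
Total t = Σ t_i = 53.53 days.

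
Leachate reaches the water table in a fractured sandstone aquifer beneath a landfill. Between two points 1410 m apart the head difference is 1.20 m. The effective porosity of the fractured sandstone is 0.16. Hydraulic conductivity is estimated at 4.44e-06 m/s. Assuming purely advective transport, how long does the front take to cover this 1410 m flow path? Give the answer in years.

Convert K: 4.44e-06 m/s × 86400 = 0.3836 m/day.
Hydraulic gradient i = Δh / L = 1.20 / 1410 = 0.0008511.
Darcy flux q = K · i = 0.3836 × 0.0008511 = 0.0003265 m/day.
Seepage velocity v = q / n_e = 0.0003265 / 0.16 = 0.002041 m/day.
Travel time t = L / v = 1410 / 0.002041 = 6.910e+05 days = 1892 years.

1890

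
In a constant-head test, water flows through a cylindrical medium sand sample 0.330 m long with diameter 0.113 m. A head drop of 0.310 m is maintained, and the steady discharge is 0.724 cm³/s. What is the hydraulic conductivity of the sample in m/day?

6.64

Cross-sectional area A = π·(d/2)² = π × (0.113/2)² = 0.01003 m².
Convert discharge: 0.724 cm³/s = 7.240e-07 m³/s.
Darcy's law rearranged: K = Q·L / (A·Δh) = 7.240e-07 × 0.330 / (0.01003 × 0.310) = 7.685e-05 m/s = 6.640 m/day.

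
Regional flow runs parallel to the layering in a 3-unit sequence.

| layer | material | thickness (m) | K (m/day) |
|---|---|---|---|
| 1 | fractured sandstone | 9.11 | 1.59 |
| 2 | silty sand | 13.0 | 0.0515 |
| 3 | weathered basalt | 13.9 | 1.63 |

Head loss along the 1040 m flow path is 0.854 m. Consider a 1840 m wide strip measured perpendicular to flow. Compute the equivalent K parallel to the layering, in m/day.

Flow is parallel to layering, so each bed carries its own Darcy discharge and the transmissivities add.
Σ(K_i·b_i) = 1.59×9.11 + 0.0515×13.0 + 1.63×13.9 = 37.81 m²/day.
Total thickness b = 36.01 m, so K_eq = Σ(K_i·b_i)/b = 1.050 m/day.

1.05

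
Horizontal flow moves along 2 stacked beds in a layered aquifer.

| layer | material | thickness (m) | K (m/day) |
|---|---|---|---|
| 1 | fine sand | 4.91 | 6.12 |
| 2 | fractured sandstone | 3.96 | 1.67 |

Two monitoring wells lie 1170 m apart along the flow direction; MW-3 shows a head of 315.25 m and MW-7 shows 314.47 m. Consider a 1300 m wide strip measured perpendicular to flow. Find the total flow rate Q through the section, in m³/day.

Flow is parallel to layering, so each bed carries its own Darcy discharge and the transmissivities add.
Σ(K_i·b_i) = 6.12×4.91 + 1.67×3.96 = 36.66 m²/day.
Hydraulic gradient i = (315.25 − 314.47) / 1170 = 0.78 / 1170 = 0.0006667.
Q = Σ(K_i·b_i) · W · i = 36.66 × 1300 × 0.0006667 = 31.77 m³/day.

31.8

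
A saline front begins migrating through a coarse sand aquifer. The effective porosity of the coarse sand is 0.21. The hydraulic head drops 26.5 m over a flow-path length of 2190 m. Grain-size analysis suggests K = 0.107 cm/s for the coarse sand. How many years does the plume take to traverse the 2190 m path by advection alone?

1.13

Convert K: 0.107 cm/s × 864 = 92.45 m/day.
Hydraulic gradient i = Δh / L = 26.5 / 2190 = 0.01210.
Darcy flux q = K · i = 92.45 × 0.01210 = 1.119 m/day.
Seepage velocity v = q / n_e = 1.119 / 0.21 = 5.327 m/day.
Travel time t = L / v = 2190 / 5.327 = 411.1 days = 1.126 years.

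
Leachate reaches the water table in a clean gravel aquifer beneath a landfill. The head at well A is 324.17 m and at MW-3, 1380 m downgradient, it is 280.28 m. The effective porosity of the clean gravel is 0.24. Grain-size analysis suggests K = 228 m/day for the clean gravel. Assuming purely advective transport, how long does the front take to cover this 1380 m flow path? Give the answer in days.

45.7

Hydraulic gradient i = (324.17 − 280.28) / 1380 = 43.89 / 1380 = 0.03180.
Darcy flux q = K · i = 228.0 × 0.03180 = 7.251 m/day.
Seepage velocity v = q / n_e = 7.251 / 0.24 = 30.21 m/day.
Travel time t = L / v = 1380 / 30.21 = 45.67 days.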